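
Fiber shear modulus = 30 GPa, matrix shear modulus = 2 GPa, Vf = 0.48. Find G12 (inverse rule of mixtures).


1/G12 = Vf/Gf + (1-Vf)/Gm = 0.48/30 + 0.52/2
G12 = 3.62 GPa

3.62 GPa


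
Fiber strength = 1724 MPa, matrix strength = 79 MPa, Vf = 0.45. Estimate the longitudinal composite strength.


sigma_1 = sigma_f*Vf + sigma_m*(1-Vf) = 1724*0.45 + 79*0.55 = 819.3 MPa

819.3 MPa


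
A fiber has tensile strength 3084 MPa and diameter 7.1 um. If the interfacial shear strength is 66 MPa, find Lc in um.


Lc = sigma_f * d / (2 * tau_i) = 3084 * 7.1 / (2 * 66) = 165.9 um

165.9 um


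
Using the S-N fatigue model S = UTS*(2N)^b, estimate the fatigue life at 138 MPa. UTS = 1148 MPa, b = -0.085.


N = 0.5 * (S/UTS)^(1/b) = 0.5 * (138/1148)^(1/-0.085) = 3.3361e+10 cycles

3.3361e+10 cycles


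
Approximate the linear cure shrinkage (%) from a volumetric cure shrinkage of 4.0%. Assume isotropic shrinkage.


Linear shrinkage ≈ vol_shrink/3 = 4.0/3 = 1.333%

1.333%


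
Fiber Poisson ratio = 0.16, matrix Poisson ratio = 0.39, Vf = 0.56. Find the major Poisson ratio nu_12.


nu_12 = nu_f*Vf + nu_m*(1-Vf) = 0.16*0.56 + 0.39*0.44 = 0.2612

0.2612


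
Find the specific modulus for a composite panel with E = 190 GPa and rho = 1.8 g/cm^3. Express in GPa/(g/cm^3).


Specific stiffness = E/rho = 190/1.8 = 105.6 GPa/(g/cm^3)

105.6 GPa/(g/cm^3)


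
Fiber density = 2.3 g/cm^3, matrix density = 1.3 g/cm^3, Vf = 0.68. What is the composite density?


rho_c = rho_f*Vf + rho_m*(1-Vf) = 2.3*0.68 + 1.3*0.32 = 1.98 g/cm^3

1.98 g/cm^3


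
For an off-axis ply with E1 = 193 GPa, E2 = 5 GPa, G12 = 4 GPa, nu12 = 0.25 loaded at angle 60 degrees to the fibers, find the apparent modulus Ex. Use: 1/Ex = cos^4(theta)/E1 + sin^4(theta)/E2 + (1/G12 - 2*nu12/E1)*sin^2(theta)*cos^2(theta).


cos^4(60) = 0.0625, sin^4(60) = 0.5625, sin^2(60)*cos^2(60) = 0.1875
1/G12 - 2*nu12/E1 = 1/4 - 2*0.25/193 = 0.247409 GPa^-1
1/Ex = 0.0625/193 + 0.5625/5 + 0.247409*0.1875 = 0.1592131 GPa^-1
Ex = 6.28 GPa

6.28 GPa


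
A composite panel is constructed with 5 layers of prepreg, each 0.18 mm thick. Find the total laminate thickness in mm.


h = n * t_ply = 5 * 0.18 = 0.9 mm

0.9 mm


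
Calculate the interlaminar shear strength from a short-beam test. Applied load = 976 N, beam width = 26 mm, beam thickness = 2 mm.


ILSS = 3F/(4bh) = 3*976/(4*26*2) = 14.08 MPa

14.08 MPa


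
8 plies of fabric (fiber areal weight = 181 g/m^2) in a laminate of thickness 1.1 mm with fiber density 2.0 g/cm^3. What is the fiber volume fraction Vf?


Vf = n * FAW / (rho_f * h * 1000) = 8 * 181 / (2.0 * 1.1 * 1000) = 0.6582

0.6582


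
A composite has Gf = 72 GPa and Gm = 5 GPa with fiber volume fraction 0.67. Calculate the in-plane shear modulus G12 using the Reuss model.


1/G12 = Vf/Gf + (1-Vf)/Gm = 0.67/72 + 0.33/5
G12 = 13.28 GPa

13.28 GPa


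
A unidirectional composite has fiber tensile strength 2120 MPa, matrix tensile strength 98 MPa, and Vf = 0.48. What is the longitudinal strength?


sigma_1 = sigma_f*Vf + sigma_m*(1-Vf) = 2120*0.48 + 98*0.52 = 1068.6 MPa

1068.6 MPa


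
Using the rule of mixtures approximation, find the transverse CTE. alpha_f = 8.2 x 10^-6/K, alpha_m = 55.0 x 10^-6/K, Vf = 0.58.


alpha_2 = alpha_f*Vf + alpha_m*(1-Vf) = 8.2*0.58 + 55.0*0.42 = 27.9 x 10^-6/K

27.9 x 10^-6/K


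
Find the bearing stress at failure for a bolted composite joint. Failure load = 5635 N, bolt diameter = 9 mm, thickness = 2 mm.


sigma_br = F/(d*h) = 5635/(9*2) = 313.1 MPa

313.1 MPa


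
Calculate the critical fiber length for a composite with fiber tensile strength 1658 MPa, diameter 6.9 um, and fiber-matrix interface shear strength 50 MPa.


Lc = sigma_f * d / (2 * tau_i) = 1658 * 6.9 / (2 * 50) = 114.4 um

114.4 um


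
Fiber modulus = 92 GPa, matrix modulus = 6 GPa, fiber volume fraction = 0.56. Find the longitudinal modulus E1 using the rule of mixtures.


E1 = Ef*Vf + Em*(1-Vf) = 92*0.56 + 6*0.44 = 54.16 GPa

54.16 GPa


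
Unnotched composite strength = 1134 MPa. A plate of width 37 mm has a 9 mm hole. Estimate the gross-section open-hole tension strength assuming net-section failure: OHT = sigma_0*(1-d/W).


OHT = sigma_0*(1-d/W) = 1134*(1-9/37) = 858.2 MPa

858.2 MPa


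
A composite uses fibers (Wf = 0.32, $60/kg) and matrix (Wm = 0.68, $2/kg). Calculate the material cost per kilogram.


Cost = cost_f*Wf + cost_m*Wm = 60*0.32 + 2*0.68 = $20.56/kg

$20.56/kg


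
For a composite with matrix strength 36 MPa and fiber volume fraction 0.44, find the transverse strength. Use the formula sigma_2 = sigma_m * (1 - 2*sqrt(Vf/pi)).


factor = 1 - 2*sqrt(0.44/pi) = 0.2515
sigma_2 = 36 * 0.2515 = 9.05 MPa

9.05 MPa


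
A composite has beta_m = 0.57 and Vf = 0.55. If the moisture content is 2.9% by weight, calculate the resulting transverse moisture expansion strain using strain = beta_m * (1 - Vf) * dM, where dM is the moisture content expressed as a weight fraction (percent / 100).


dM = 2.9/100 = 0.029
strain = beta_m * (1-Vf) * dM = 0.57 * 0.45 * 0.029 = 0.0074385

0.0074385


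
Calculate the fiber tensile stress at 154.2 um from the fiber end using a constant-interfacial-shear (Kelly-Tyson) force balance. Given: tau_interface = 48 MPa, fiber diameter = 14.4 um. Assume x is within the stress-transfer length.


Force balance: sigma_f * (pi*d^2/4) = tau * (pi*d) * x  ->  sigma_f = 4 * tau * x / d
sigma_f = 4 * 48 * 154.2 / 14.4 = 2056.0 MPa

2056.0 MPa


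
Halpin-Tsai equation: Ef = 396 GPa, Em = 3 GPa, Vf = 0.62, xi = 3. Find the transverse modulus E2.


eta = (Ef/Em - 1)/(Ef/Em + xi) = (132.0 - 1)/(132.0 + 3) = 0.9704
E2 = Em*(1+xi*eta*Vf)/(1-eta*Vf) = 21.12 GPa

21.12 GPa


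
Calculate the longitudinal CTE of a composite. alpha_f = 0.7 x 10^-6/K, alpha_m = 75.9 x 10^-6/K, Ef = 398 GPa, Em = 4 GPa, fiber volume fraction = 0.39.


E1 = Ef*Vf + Em*(1-Vf) = 157.66
alpha_1 = (alpha_f*Ef*Vf + alpha_m*Em*(1-Vf))/E1 = 1.86 x 10^-6/K

1.86 x 10^-6/K


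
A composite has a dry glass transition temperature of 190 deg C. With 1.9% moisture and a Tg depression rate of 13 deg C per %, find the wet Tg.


Tg_wet = Tg_dry - k*moisture = 190 - 13*1.9 = 165.3 deg C

165.3 deg C


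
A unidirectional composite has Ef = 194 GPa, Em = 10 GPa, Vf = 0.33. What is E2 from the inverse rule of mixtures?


1/E2 = Vf/Ef + (1-Vf)/Em = 0.33/194 + 0.67/10
E2 = 14.56 GPa

14.56 GPa


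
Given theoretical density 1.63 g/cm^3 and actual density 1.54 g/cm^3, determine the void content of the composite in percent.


Void% = (rho_theo - rho_actual)/rho_theo * 100 = (1.63 - 1.54)/1.63 * 100 = 5.52%

5.52%


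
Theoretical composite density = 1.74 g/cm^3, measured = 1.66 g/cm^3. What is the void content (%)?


Void% = (rho_theo - rho_actual)/rho_theo * 100 = (1.74 - 1.66)/1.74 * 100 = 4.6%

4.6%


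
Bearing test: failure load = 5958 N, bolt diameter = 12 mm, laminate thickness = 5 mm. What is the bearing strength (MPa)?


sigma_br = F/(d*h) = 5958/(12*5) = 99.3 MPa

99.3 MPa


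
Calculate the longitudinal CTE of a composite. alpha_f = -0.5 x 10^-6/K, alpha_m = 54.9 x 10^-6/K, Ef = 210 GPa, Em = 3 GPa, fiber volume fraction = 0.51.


E1 = Ef*Vf + Em*(1-Vf) = 108.57
alpha_1 = (alpha_f*Ef*Vf + alpha_m*Em*(1-Vf))/E1 = 0.25 x 10^-6/K

0.25 x 10^-6/K


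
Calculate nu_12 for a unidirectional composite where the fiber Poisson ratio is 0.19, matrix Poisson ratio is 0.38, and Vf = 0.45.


nu_12 = nu_f*Vf + nu_m*(1-Vf) = 0.19*0.45 + 0.38*0.55 = 0.2945

0.2945


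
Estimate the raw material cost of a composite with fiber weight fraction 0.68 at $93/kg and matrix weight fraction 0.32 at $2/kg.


Cost = cost_f*Wf + cost_m*Wm = 93*0.68 + 2*0.32 = $63.88/kg

$63.88/kg


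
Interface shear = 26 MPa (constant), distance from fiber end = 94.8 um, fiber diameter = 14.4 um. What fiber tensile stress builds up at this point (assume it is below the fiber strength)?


Force balance: sigma_f * (pi*d^2/4) = tau * (pi*d) * x  ->  sigma_f = 4 * tau * x / d
sigma_f = 4 * 26 * 94.8 / 14.4 = 684.7 MPa

684.7 MPa


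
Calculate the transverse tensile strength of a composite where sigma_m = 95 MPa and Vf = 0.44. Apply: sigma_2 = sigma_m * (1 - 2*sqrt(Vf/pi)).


factor = 1 - 2*sqrt(0.44/pi) = 0.2515
sigma_2 = 95 * 0.2515 = 23.89 MPa

23.89 MPa


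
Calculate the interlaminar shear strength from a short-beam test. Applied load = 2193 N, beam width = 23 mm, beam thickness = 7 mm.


ILSS = 3F/(4bh) = 3*2193/(4*23*7) = 10.22 MPa

10.22 MPa


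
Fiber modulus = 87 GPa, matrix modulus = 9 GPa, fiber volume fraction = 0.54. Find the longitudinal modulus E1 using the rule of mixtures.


E1 = Ef*Vf + Em*(1-Vf) = 87*0.54 + 9*0.46 = 51.12 GPa

51.12 GPa


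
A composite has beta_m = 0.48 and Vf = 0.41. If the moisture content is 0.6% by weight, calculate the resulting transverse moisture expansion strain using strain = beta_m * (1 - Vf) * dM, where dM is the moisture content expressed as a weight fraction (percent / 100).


dM = 0.6/100 = 0.006
strain = beta_m * (1-Vf) * dM = 0.48 * 0.59 * 0.006 = 0.0016992

0.0016992


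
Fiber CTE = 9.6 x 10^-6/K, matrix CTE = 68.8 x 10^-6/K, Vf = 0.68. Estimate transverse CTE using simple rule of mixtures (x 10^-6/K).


alpha_2 = alpha_f*Vf + alpha_m*(1-Vf) = 9.6*0.68 + 68.8*0.32 = 28.5 x 10^-6/K

28.5 x 10^-6/K


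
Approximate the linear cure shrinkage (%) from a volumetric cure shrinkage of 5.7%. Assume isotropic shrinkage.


Linear shrinkage ≈ vol_shrink/3 = 5.7/3 = 1.9%

1.9%


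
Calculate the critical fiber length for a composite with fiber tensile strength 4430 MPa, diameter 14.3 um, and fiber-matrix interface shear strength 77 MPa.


Lc = sigma_f * d / (2 * tau_i) = 4430 * 14.3 / (2 * 77) = 411.4 um

411.4 um


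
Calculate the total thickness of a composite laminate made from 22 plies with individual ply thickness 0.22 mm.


h = n * t_ply = 22 * 0.22 = 4.84 mm

4.84 mm


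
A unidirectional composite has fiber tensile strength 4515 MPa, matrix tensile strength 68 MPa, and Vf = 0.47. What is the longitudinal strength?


sigma_1 = sigma_f*Vf + sigma_m*(1-Vf) = 4515*0.47 + 68*0.53 = 2158.1 MPa

2158.1 MPa


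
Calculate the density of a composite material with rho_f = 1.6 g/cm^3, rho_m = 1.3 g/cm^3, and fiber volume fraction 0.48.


rho_c = rho_f*Vf + rho_m*(1-Vf) = 1.6*0.48 + 1.3*0.52 = 1.444 g/cm^3

1.444 g/cm^3


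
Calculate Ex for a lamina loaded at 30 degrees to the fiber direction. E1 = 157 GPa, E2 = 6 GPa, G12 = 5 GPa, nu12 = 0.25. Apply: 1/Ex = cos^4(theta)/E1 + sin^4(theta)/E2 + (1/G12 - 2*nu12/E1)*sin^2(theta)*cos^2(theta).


cos^4(30) = 0.5625, sin^4(30) = 0.0625, sin^2(30)*cos^2(30) = 0.1875
1/G12 - 2*nu12/E1 = 1/5 - 2*0.25/157 = 0.196815 GPa^-1
1/Ex = 0.5625/157 + 0.0625/6 + 0.196815*0.1875 = 0.0509023 GPa^-1
Ex = 19.65 GPa

19.65 GPa


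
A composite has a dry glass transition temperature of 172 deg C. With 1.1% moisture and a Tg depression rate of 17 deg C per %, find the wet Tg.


Tg_wet = Tg_dry - k*moisture = 172 - 17*1.1 = 153.3 deg C

153.3 deg C


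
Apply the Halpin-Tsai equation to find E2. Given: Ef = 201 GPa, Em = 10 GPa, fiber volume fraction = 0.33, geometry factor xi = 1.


eta = (Ef/Em - 1)/(Ef/Em + xi) = (20.1 - 1)/(20.1 + 1) = 0.9052
E2 = Em*(1+xi*eta*Vf)/(1-eta*Vf) = 18.52 GPa

18.52 GPa


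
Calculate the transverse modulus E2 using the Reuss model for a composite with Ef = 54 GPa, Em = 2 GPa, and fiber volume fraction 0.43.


1/E2 = Vf/Ef + (1-Vf)/Em = 0.43/54 + 0.57/2
E2 = 3.41 GPa

3.41 GPa


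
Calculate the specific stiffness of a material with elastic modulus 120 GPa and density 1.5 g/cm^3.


Specific stiffness = E/rho = 120/1.5 = 80.0 GPa/(g/cm^3)

80.0 GPa/(g/cm^3)


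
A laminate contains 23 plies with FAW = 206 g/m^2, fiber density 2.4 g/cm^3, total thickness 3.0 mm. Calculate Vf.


Vf = n * FAW / (rho_f * h * 1000) = 23 * 206 / (2.4 * 3.0 * 1000) = 0.6581

0.6581


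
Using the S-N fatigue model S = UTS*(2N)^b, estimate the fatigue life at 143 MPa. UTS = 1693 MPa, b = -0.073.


N = 0.5 * (S/UTS)^(1/b) = 0.5 * (143/1693)^(1/-0.073) = 2.5235e+14 cycles

2.5235e+14 cycles


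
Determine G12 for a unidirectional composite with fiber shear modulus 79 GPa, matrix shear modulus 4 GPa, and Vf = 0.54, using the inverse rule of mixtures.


1/G12 = Vf/Gf + (1-Vf)/Gm = 0.54/79 + 0.46/4
G12 = 8.21 GPa

8.21 GPa


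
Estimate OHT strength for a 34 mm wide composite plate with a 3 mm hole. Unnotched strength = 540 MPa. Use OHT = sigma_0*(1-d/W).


OHT = sigma_0*(1-d/W) = 540*(1-3/34) = 492.4 MPa

492.4 MPa


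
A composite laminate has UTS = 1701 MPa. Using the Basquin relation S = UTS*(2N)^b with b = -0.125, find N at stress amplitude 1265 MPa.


N = 0.5 * (S/UTS)^(1/b) = 0.5 * (1265/1701)^(1/-0.125) = 5.3442 cycles

5.3442 cycles


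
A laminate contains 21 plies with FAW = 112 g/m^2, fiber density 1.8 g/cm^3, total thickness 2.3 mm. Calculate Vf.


Vf = n * FAW / (rho_f * h * 1000) = 21 * 112 / (1.8 * 2.3 * 1000) = 0.5681

0.5681


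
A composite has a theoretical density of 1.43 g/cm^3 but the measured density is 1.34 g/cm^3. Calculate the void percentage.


Void% = (rho_theo - rho_actual)/rho_theo * 100 = (1.43 - 1.34)/1.43 * 100 = 6.29%

6.29%


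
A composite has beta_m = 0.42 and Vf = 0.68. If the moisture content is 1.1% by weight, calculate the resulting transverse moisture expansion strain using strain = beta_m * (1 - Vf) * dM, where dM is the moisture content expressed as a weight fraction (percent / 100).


dM = 1.1/100 = 0.011
strain = beta_m * (1-Vf) * dM = 0.42 * 0.32 * 0.011 = 0.0014784

0.0014784


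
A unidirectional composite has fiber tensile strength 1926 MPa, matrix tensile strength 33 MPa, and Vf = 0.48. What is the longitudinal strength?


sigma_1 = sigma_f*Vf + sigma_m*(1-Vf) = 1926*0.48 + 33*0.52 = 941.6 MPa

941.6 MPa


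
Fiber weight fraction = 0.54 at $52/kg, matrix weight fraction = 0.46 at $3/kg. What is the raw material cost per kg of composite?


Cost = cost_f*Wf + cost_m*Wm = 52*0.54 + 3*0.46 = $29.46/kg

$29.46/kg


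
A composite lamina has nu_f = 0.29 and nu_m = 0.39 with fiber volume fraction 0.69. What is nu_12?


nu_12 = nu_f*Vf + nu_m*(1-Vf) = 0.29*0.69 + 0.39*0.31 = 0.321

0.321


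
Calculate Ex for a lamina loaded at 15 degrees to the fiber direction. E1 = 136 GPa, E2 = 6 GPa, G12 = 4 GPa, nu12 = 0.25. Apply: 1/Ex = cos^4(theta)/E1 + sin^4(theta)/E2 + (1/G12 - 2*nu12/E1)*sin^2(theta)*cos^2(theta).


cos^4(15) = 0.870513, sin^4(15) = 0.004487, sin^2(15)*cos^2(15) = 0.0625
1/G12 - 2*nu12/E1 = 1/4 - 2*0.25/136 = 0.246324 GPa^-1
1/Ex = 0.870513/136 + 0.004487/6 + 0.246324*0.0625 = 0.0225439 GPa^-1
Ex = 44.36 GPa

44.36 GPa


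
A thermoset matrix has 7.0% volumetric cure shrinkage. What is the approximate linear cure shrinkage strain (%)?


Linear shrinkage ≈ vol_shrink/3 = 7.0/3 = 2.333%

2.333%


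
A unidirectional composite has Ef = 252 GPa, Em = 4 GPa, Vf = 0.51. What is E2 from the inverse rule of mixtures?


1/E2 = Vf/Ef + (1-Vf)/Em = 0.51/252 + 0.49/4
E2 = 8.03 GPa

8.03 GPa


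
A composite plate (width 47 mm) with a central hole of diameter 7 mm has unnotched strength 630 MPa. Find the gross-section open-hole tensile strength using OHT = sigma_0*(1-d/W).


OHT = sigma_0*(1-d/W) = 630*(1-7/47) = 536.2 MPa

536.2 MPa


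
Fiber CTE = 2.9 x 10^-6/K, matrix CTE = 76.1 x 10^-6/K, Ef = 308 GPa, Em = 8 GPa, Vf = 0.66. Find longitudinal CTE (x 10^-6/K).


E1 = Ef*Vf + Em*(1-Vf) = 206.0
alpha_1 = (alpha_f*Ef*Vf + alpha_m*Em*(1-Vf))/E1 = 3.87 x 10^-6/K

3.87 x 10^-6/K


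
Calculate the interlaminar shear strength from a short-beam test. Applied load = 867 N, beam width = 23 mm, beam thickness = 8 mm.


ILSS = 3F/(4bh) = 3*867/(4*23*8) = 3.53 MPa

3.53 MPa


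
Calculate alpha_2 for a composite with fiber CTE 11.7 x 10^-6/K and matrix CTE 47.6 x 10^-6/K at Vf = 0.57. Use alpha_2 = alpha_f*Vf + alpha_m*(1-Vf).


alpha_2 = alpha_f*Vf + alpha_m*(1-Vf) = 11.7*0.57 + 47.6*0.43 = 27.1 x 10^-6/K

27.1 x 10^-6/K


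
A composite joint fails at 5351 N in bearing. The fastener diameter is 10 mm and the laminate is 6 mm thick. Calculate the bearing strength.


sigma_br = F/(d*h) = 5351/(10*6) = 89.2 MPa

89.2 MPa


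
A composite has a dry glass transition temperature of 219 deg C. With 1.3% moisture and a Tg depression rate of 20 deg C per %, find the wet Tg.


Tg_wet = Tg_dry - k*moisture = 219 - 20*1.3 = 193.0 deg C

193.0 deg C


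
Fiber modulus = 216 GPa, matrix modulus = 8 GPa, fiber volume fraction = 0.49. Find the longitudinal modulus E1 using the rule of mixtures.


E1 = Ef*Vf + Em*(1-Vf) = 216*0.49 + 8*0.51 = 109.92 GPa

109.92 GPa


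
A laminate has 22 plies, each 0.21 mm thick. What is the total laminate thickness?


h = n * t_ply = 22 * 0.21 = 4.62 mm

4.62 mm


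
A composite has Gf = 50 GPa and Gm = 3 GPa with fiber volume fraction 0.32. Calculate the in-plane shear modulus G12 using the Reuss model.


1/G12 = Vf/Gf + (1-Vf)/Gm = 0.32/50 + 0.68/3
G12 = 4.29 GPa

4.29 GPa


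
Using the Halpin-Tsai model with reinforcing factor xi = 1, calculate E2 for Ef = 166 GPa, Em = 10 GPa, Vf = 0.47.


eta = (Ef/Em - 1)/(Ef/Em + xi) = (16.6 - 1)/(16.6 + 1) = 0.8864
E2 = Em*(1+xi*eta*Vf)/(1-eta*Vf) = 24.28 GPa

24.28 GPa


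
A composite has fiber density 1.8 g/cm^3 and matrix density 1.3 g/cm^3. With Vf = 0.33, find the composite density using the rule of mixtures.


rho_c = rho_f*Vf + rho_m*(1-Vf) = 1.8*0.33 + 1.3*0.67 = 1.465 g/cm^3

1.465 g/cm^3


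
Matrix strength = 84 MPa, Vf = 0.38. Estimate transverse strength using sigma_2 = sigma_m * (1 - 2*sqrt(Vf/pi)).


factor = 1 - 2*sqrt(0.38/pi) = 0.3044
sigma_2 = 84 * 0.3044 = 25.57 MPa

25.57 MPa


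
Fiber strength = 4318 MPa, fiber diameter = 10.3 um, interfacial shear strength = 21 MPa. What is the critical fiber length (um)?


Lc = sigma_f * d / (2 * tau_i) = 4318 * 10.3 / (2 * 21) = 1058.9 um

1058.9 um


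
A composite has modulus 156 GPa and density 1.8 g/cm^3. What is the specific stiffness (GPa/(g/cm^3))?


Specific stiffness = E/rho = 156/1.8 = 86.7 GPa/(g/cm^3)

86.7 GPa/(g/cm^3)


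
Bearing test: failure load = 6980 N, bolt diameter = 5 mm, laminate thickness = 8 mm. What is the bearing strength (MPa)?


sigma_br = F/(d*h) = 6980/(5*8) = 174.5 MPa

174.5 MPa


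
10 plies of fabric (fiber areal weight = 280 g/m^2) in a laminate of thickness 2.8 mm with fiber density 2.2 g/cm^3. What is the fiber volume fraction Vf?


Vf = n * FAW / (rho_f * h * 1000) = 10 * 280 / (2.2 * 2.8 * 1000) = 0.4545

0.4545


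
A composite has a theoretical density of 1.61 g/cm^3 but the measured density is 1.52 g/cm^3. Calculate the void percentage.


Void% = (rho_theo - rho_actual)/rho_theo * 100 = (1.61 - 1.52)/1.61 * 100 = 5.59%

5.59%


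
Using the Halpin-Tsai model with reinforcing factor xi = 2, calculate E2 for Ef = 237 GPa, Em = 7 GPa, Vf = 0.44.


eta = (Ef/Em - 1)/(Ef/Em + xi) = (33.8571 - 1)/(33.8571 + 2) = 0.9163
E2 = Em*(1+xi*eta*Vf)/(1-eta*Vf) = 21.19 GPa

21.19 GPa


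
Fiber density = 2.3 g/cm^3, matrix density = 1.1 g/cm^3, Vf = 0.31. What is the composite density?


rho_c = rho_f*Vf + rho_m*(1-Vf) = 2.3*0.31 + 1.1*0.69 = 1.472 g/cm^3

1.472 g/cm^3


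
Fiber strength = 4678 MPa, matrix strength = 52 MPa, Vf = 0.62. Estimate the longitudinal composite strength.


sigma_1 = sigma_f*Vf + sigma_m*(1-Vf) = 4678*0.62 + 52*0.38 = 2920.1 MPa

2920.1 MPa


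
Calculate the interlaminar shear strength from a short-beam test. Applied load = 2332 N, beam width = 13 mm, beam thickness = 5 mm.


ILSS = 3F/(4bh) = 3*2332/(4*13*5) = 26.91 MPa

26.91 MPa


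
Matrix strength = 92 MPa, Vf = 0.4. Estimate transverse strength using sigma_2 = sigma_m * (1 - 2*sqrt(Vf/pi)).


factor = 1 - 2*sqrt(0.4/pi) = 0.2864
sigma_2 = 92 * 0.2864 = 26.34 MPa

26.34 MPa


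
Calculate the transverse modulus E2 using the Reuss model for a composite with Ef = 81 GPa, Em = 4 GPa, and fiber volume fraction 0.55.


1/E2 = Vf/Ef + (1-Vf)/Em = 0.55/81 + 0.45/4
E2 = 8.38 GPa

8.38 GPa


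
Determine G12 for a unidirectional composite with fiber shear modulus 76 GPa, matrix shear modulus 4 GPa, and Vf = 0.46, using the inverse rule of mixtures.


1/G12 = Vf/Gf + (1-Vf)/Gm = 0.46/76 + 0.54/4
G12 = 7.09 GPa

7.09 GPa


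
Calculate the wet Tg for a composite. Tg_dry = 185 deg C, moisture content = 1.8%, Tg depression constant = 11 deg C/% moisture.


Tg_wet = Tg_dry - k*moisture = 185 - 11*1.8 = 165.2 deg C

165.2 deg C


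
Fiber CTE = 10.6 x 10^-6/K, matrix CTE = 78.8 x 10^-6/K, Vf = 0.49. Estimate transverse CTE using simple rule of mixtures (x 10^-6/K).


alpha_2 = alpha_f*Vf + alpha_m*(1-Vf) = 10.6*0.49 + 78.8*0.51 = 45.4 x 10^-6/K

45.4 x 10^-6/K


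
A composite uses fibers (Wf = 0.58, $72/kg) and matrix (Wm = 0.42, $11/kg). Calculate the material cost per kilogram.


Cost = cost_f*Wf + cost_m*Wm = 72*0.58 + 11*0.42 = $46.38/kg

$46.38/kg


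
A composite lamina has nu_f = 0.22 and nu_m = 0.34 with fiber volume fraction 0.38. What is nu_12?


nu_12 = nu_f*Vf + nu_m*(1-Vf) = 0.22*0.38 + 0.34*0.62 = 0.2944

0.2944


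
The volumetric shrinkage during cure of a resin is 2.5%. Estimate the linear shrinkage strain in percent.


Linear shrinkage ≈ vol_shrink/3 = 2.5/3 = 0.833%

0.833%


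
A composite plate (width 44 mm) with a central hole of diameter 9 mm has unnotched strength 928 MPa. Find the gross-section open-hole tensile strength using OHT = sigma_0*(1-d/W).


OHT = sigma_0*(1-d/W) = 928*(1-9/44) = 738.2 MPa

738.2 MPa


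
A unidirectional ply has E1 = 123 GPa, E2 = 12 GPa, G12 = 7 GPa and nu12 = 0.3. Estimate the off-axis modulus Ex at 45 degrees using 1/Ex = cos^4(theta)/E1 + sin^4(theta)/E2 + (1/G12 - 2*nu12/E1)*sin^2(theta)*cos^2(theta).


cos^4(45) = 0.25, sin^4(45) = 0.25, sin^2(45)*cos^2(45) = 0.25
1/G12 - 2*nu12/E1 = 1/7 - 2*0.3/123 = 0.137979 GPa^-1
1/Ex = 0.25/123 + 0.25/12 + 0.137979*0.25 = 0.0573606 GPa^-1
Ex = 17.43 GPa

17.43 GPa


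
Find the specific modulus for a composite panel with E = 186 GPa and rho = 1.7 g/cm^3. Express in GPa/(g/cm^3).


Specific stiffness = E/rho = 186/1.7 = 109.4 GPa/(g/cm^3)

109.4 GPa/(g/cm^3)


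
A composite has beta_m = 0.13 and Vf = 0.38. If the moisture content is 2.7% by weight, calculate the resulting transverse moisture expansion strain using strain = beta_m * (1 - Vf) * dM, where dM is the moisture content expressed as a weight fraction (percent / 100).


dM = 2.7/100 = 0.027
strain = beta_m * (1-Vf) * dM = 0.13 * 0.62 * 0.027 = 0.0021762

0.0021762


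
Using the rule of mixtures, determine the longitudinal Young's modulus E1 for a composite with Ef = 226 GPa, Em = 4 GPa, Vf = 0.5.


E1 = Ef*Vf + Em*(1-Vf) = 226*0.5 + 4*0.5 = 115.0 GPa

115.0 GPa


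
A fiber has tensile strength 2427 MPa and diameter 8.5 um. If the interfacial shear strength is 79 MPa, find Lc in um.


Lc = sigma_f * d / (2 * tau_i) = 2427 * 8.5 / (2 * 79) = 130.6 um

130.6 um


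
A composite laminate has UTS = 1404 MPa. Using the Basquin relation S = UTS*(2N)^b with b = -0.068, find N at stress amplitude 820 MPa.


N = 0.5 * (S/UTS)^(1/b) = 0.5 * (820/1404)^(1/-0.068) = 1360.1184 cycles

1360.1184 cycles


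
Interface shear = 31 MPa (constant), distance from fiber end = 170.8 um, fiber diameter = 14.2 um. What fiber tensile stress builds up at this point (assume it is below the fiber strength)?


Force balance: sigma_f * (pi*d^2/4) = tau * (pi*d) * x  ->  sigma_f = 4 * tau * x / d
sigma_f = 4 * 31 * 170.8 / 14.2 = 1491.5 MPa

1491.5 MPa


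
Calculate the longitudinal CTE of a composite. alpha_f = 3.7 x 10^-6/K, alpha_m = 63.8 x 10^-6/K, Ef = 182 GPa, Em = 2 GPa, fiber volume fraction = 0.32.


E1 = Ef*Vf + Em*(1-Vf) = 59.6
alpha_1 = (alpha_f*Ef*Vf + alpha_m*Em*(1-Vf))/E1 = 5.07 x 10^-6/K

5.07 x 10^-6/K


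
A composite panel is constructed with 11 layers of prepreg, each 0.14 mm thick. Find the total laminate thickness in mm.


h = n * t_ply = 11 * 0.14 = 1.54 mm

1.54 mm


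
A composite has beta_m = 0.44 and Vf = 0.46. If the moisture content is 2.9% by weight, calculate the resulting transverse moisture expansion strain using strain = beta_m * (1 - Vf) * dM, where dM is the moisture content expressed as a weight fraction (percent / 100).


dM = 2.9/100 = 0.029
strain = beta_m * (1-Vf) * dM = 0.44 * 0.54 * 0.029 = 0.0068904

0.0068904


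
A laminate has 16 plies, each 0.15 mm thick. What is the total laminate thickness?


h = n * t_ply = 16 * 0.15 = 2.4 mm

2.4 mm


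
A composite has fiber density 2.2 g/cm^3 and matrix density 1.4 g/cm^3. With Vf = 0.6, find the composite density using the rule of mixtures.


rho_c = rho_f*Vf + rho_m*(1-Vf) = 2.2*0.6 + 1.4*0.4 = 1.88 g/cm^3

1.88 g/cm^3


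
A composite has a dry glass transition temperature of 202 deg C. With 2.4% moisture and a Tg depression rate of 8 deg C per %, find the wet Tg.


Tg_wet = Tg_dry - k*moisture = 202 - 8*2.4 = 182.8 deg C

182.8 deg C


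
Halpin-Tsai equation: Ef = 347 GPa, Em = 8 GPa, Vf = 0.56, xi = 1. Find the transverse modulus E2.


eta = (Ef/Em - 1)/(Ef/Em + xi) = (43.375 - 1)/(43.375 + 1) = 0.9549
E2 = Em*(1+xi*eta*Vf)/(1-eta*Vf) = 26.39 GPa

26.39 GPa


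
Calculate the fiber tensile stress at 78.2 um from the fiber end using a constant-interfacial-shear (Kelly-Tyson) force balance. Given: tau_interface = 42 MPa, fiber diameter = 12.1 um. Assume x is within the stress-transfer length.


Force balance: sigma_f * (pi*d^2/4) = tau * (pi*d) * x  ->  sigma_f = 4 * tau * x / d
sigma_f = 4 * 42 * 78.2 / 12.1 = 1085.8 MPa

1085.8 MPa


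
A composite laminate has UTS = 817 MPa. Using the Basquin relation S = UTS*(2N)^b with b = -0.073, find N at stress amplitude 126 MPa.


N = 0.5 * (S/UTS)^(1/b) = 0.5 * (126/817)^(1/-0.073) = 6.6103e+10 cycles

6.6103e+10 cycles


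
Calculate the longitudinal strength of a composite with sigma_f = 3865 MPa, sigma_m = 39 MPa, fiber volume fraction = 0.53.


sigma_1 = sigma_f*Vf + sigma_m*(1-Vf) = 3865*0.53 + 39*0.47 = 2066.8 MPa

2066.8 MPa


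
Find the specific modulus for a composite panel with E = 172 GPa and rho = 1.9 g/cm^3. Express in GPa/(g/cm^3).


Specific stiffness = E/rho = 172/1.9 = 90.5 GPa/(g/cm^3)

90.5 GPa/(g/cm^3)


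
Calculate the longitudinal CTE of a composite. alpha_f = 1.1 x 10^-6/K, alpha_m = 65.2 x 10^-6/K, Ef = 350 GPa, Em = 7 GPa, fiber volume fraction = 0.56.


E1 = Ef*Vf + Em*(1-Vf) = 199.08
alpha_1 = (alpha_f*Ef*Vf + alpha_m*Em*(1-Vf))/E1 = 2.09 x 10^-6/K

2.09 x 10^-6/K


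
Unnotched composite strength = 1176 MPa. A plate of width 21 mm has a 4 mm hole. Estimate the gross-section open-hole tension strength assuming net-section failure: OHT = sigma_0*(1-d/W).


OHT = sigma_0*(1-d/W) = 1176*(1-4/21) = 952.0 MPa

952.0 MPa


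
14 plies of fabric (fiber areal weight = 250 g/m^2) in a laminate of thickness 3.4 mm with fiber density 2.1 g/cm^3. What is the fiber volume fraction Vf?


Vf = n * FAW / (rho_f * h * 1000) = 14 * 250 / (2.1 * 3.4 * 1000) = 0.4902

0.4902


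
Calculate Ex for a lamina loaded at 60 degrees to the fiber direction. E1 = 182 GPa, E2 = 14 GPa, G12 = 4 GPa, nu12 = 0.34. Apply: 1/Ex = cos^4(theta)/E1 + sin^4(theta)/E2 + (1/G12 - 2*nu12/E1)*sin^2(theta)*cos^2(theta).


cos^4(60) = 0.0625, sin^4(60) = 0.5625, sin^2(60)*cos^2(60) = 0.1875
1/G12 - 2*nu12/E1 = 1/4 - 2*0.34/182 = 0.246264 GPa^-1
1/Ex = 0.0625/182 + 0.5625/14 + 0.246264*0.1875 = 0.0866964 GPa^-1
Ex = 11.53 GPa

11.53 GPa


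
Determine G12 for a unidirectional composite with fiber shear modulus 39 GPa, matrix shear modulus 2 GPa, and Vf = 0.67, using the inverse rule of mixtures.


1/G12 = Vf/Gf + (1-Vf)/Gm = 0.67/39 + 0.33/2
G12 = 5.49 GPa

5.49 GPa


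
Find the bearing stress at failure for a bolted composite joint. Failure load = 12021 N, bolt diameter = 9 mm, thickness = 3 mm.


sigma_br = F/(d*h) = 12021/(9*3) = 445.2 MPa

445.2 MPa


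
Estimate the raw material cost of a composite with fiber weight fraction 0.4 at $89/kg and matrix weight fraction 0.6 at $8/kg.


Cost = cost_f*Wf + cost_m*Wm = 89*0.4 + 8*0.6 = $40.4/kg

$40.4/kg


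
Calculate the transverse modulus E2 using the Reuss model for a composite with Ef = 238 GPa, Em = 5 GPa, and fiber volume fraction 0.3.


1/E2 = Vf/Ef + (1-Vf)/Em = 0.3/238 + 0.7/5
E2 = 7.08 GPa

7.08 GPa


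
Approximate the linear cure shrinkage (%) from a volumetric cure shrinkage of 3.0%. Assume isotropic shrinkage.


Linear shrinkage ≈ vol_shrink/3 = 3.0/3 = 1.0%

1.0%


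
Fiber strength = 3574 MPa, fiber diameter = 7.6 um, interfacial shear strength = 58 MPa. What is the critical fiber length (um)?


Lc = sigma_f * d / (2 * tau_i) = 3574 * 7.6 / (2 * 58) = 234.2 um

234.2 um


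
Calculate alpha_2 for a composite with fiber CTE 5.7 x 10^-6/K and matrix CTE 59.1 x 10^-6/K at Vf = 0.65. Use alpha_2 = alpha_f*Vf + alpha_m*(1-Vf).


alpha_2 = alpha_f*Vf + alpha_m*(1-Vf) = 5.7*0.65 + 59.1*0.35 = 24.4 x 10^-6/K

24.4 x 10^-6/K


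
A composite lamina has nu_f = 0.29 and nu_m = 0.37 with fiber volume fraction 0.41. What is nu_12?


nu_12 = nu_f*Vf + nu_m*(1-Vf) = 0.29*0.41 + 0.37*0.59 = 0.3372

0.3372


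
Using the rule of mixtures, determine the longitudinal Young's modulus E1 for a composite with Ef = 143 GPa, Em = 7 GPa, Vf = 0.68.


E1 = Ef*Vf + Em*(1-Vf) = 143*0.68 + 7*0.32 = 99.48 GPa

99.48 GPa


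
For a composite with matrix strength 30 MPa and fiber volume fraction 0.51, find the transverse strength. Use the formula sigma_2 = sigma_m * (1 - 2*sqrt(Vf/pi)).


factor = 1 - 2*sqrt(0.51/pi) = 0.1942
sigma_2 = 30 * 0.1942 = 5.83 MPa

5.83 MPa


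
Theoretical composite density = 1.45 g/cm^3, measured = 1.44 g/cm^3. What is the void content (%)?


Void% = (rho_theo - rho_actual)/rho_theo * 100 = (1.45 - 1.44)/1.45 * 100 = 0.69%

0.69%


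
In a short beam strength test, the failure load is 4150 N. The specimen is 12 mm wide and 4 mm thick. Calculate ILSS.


ILSS = 3F/(4bh) = 3*4150/(4*12*4) = 64.84 MPa

64.84 MPa


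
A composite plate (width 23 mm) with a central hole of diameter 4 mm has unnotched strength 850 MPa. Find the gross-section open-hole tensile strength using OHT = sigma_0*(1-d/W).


OHT = sigma_0*(1-d/W) = 850*(1-4/23) = 702.2 MPa

702.2 MPa


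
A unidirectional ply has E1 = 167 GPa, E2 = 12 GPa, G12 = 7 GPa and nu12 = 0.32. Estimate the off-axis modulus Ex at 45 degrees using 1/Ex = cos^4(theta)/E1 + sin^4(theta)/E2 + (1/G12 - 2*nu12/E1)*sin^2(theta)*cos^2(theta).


cos^4(45) = 0.25, sin^4(45) = 0.25, sin^2(45)*cos^2(45) = 0.25
1/G12 - 2*nu12/E1 = 1/7 - 2*0.32/167 = 0.139025 GPa^-1
1/Ex = 0.25/167 + 0.25/12 + 0.139025*0.25 = 0.0570865 GPa^-1
Ex = 17.52 GPa

17.52 GPa


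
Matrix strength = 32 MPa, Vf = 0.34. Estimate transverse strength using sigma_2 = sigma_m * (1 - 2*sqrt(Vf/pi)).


factor = 1 - 2*sqrt(0.34/pi) = 0.342
sigma_2 = 32 * 0.342 = 10.95 MPa

10.95 MPa


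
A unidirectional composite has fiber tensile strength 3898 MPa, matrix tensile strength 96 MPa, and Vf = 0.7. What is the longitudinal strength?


sigma_1 = sigma_f*Vf + sigma_m*(1-Vf) = 3898*0.7 + 96*0.3 = 2757.4 MPa

2757.4 MPa


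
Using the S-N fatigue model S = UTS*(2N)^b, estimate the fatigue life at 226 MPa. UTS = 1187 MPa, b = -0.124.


N = 0.5 * (S/UTS)^(1/b) = 0.5 * (226/1187)^(1/-0.124) = 322241.8471 cycles

322241.8471 cycles


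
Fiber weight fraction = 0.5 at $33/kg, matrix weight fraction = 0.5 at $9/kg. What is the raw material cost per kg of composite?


Cost = cost_f*Wf + cost_m*Wm = 33*0.5 + 9*0.5 = $21.0/kg

$21.0/kg


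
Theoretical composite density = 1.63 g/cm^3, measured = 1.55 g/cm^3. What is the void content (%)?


Void% = (rho_theo - rho_actual)/rho_theo * 100 = (1.63 - 1.55)/1.63 * 100 = 4.91%

4.91%


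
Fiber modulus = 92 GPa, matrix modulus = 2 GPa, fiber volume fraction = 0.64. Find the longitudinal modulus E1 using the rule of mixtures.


E1 = Ef*Vf + Em*(1-Vf) = 92*0.64 + 2*0.36 = 59.6 GPa

59.6 GPa


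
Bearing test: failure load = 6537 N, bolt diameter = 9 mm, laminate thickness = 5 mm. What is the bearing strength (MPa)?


sigma_br = F/(d*h) = 6537/(9*5) = 145.3 MPa

145.3 MPa


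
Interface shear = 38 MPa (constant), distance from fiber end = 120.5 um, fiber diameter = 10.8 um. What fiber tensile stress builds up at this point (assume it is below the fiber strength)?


Force balance: sigma_f * (pi*d^2/4) = tau * (pi*d) * x  ->  sigma_f = 4 * tau * x / d
sigma_f = 4 * 38 * 120.5 / 10.8 = 1695.9 MPa

1695.9 MPa


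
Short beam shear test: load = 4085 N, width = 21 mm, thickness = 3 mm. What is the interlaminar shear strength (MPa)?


ILSS = 3F/(4bh) = 3*4085/(4*21*3) = 48.63 MPa

48.63 MPa


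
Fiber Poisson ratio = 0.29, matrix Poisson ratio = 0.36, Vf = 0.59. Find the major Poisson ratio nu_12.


nu_12 = nu_f*Vf + nu_m*(1-Vf) = 0.29*0.59 + 0.36*0.41 = 0.3187

0.3187


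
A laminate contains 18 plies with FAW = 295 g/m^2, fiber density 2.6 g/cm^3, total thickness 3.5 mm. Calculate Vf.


Vf = n * FAW / (rho_f * h * 1000) = 18 * 295 / (2.6 * 3.5 * 1000) = 0.5835

0.5835


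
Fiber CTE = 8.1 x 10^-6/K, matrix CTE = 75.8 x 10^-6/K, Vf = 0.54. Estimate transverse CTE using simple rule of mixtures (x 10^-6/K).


alpha_2 = alpha_f*Vf + alpha_m*(1-Vf) = 8.1*0.54 + 75.8*0.46 = 39.2 x 10^-6/K

39.2 x 10^-6/K


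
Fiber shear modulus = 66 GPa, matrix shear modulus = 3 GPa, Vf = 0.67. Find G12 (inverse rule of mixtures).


1/G12 = Vf/Gf + (1-Vf)/Gm = 0.67/66 + 0.33/3
G12 = 8.32 GPa

8.32 GPa


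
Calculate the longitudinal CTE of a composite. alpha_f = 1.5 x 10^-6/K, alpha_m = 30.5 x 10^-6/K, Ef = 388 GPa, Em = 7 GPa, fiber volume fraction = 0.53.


E1 = Ef*Vf + Em*(1-Vf) = 208.93
alpha_1 = (alpha_f*Ef*Vf + alpha_m*Em*(1-Vf))/E1 = 1.96 x 10^-6/K

1.96 x 10^-6/K


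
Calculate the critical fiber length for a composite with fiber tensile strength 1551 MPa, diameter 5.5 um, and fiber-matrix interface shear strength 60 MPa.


Lc = sigma_f * d / (2 * tau_i) = 1551 * 5.5 / (2 * 60) = 71.1 um

71.1 um


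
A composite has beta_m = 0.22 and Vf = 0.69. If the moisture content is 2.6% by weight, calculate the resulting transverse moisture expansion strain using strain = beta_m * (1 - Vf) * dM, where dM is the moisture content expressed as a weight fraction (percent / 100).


dM = 2.6/100 = 0.026
strain = beta_m * (1-Vf) * dM = 0.22 * 0.31 * 0.026 = 0.0017732

0.0017732


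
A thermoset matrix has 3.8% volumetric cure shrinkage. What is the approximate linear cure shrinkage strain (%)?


Linear shrinkage ≈ vol_shrink/3 = 3.8/3 = 1.267%

1.267%


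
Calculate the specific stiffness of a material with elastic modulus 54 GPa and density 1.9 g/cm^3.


Specific stiffness = E/rho = 54/1.9 = 28.4 GPa/(g/cm^3)

28.4 GPa/(g/cm^3)


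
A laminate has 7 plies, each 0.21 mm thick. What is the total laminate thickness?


h = n * t_ply = 7 * 0.21 = 1.47 mm

1.47 mm


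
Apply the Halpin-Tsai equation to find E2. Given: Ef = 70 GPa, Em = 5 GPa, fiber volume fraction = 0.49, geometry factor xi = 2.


eta = (Ef/Em - 1)/(Ef/Em + xi) = (14.0 - 1)/(14.0 + 2) = 0.8125
E2 = Em*(1+xi*eta*Vf)/(1-eta*Vf) = 14.92 GPa

14.92 GPa


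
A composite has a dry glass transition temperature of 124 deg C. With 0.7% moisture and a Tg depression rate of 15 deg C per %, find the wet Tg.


Tg_wet = Tg_dry - k*moisture = 124 - 15*0.7 = 113.5 deg C

113.5 deg C


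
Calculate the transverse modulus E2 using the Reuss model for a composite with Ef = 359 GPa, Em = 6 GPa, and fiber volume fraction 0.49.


1/E2 = Vf/Ef + (1-Vf)/Em = 0.49/359 + 0.51/6
E2 = 11.58 GPa

11.58 GPa


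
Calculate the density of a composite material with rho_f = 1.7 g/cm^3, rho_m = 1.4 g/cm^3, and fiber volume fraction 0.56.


rho_c = rho_f*Vf + rho_m*(1-Vf) = 1.7*0.56 + 1.4*0.44 = 1.568 g/cm^3

1.568 g/cm^3


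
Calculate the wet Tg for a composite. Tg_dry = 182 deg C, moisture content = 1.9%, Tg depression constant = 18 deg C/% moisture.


Tg_wet = Tg_dry - k*moisture = 182 - 18*1.9 = 147.8 deg C

147.8 deg C


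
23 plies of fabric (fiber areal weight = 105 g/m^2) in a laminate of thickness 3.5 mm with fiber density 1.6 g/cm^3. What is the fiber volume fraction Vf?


Vf = n * FAW / (rho_f * h * 1000) = 23 * 105 / (1.6 * 3.5 * 1000) = 0.4313

0.4313


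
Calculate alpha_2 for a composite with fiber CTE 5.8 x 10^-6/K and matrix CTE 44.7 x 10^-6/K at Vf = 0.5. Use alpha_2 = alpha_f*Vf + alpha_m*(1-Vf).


alpha_2 = alpha_f*Vf + alpha_m*(1-Vf) = 5.8*0.5 + 44.7*0.5 = 25.3 x 10^-6/K

25.3 x 10^-6/K


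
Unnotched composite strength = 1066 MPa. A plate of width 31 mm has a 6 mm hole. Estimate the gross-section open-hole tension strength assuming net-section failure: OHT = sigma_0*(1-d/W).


OHT = sigma_0*(1-d/W) = 1066*(1-6/31) = 859.7 MPa

859.7 MPa


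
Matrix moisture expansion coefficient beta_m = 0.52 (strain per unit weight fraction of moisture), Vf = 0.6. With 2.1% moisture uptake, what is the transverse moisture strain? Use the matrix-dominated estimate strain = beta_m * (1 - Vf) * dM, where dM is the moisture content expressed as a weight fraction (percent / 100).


dM = 2.1/100 = 0.021
strain = beta_m * (1-Vf) * dM = 0.52 * 0.4 * 0.021 = 0.004368

0.004368


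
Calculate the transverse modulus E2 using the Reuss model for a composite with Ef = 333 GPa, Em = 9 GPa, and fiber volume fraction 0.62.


1/E2 = Vf/Ef + (1-Vf)/Em = 0.62/333 + 0.38/9
E2 = 22.68 GPa

22.68 GPa


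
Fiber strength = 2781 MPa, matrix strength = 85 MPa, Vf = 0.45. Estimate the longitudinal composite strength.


sigma_1 = sigma_f*Vf + sigma_m*(1-Vf) = 2781*0.45 + 85*0.55 = 1298.2 MPa

1298.2 MPa


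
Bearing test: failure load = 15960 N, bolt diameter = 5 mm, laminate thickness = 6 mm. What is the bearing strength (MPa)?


sigma_br = F/(d*h) = 15960/(5*6) = 532.0 MPa

532.0 MPa


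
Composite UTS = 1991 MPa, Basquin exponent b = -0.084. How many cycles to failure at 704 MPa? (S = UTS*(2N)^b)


N = 0.5 * (S/UTS)^(1/b) = 0.5 * (704/1991)^(1/-0.084) = 118564.1380 cycles

118564.1380 cycles


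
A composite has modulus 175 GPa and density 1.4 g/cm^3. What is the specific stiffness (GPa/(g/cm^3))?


Specific stiffness = E/rho = 175/1.4 = 125.0 GPa/(g/cm^3)

125.0 GPa/(g/cm^3)


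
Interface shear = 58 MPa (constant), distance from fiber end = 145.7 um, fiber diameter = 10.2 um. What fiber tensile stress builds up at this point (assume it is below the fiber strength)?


Force balance: sigma_f * (pi*d^2/4) = tau * (pi*d) * x  ->  sigma_f = 4 * tau * x / d
sigma_f = 4 * 58 * 145.7 / 10.2 = 3314.0 MPa

3314.0 MPa


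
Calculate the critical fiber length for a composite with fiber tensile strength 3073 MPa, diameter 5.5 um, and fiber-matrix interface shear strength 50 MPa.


Lc = sigma_f * d / (2 * tau_i) = 3073 * 5.5 / (2 * 50) = 169.0 um

169.0 um


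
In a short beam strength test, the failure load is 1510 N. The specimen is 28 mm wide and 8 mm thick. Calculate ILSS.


ILSS = 3F/(4bh) = 3*1510/(4*28*8) = 5.06 MPa

5.06 MPa


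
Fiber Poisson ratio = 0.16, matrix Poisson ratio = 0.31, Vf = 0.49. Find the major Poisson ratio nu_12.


nu_12 = nu_f*Vf + nu_m*(1-Vf) = 0.16*0.49 + 0.31*0.51 = 0.2365

0.2365


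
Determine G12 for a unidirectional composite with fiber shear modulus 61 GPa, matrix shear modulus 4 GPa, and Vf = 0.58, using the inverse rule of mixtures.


1/G12 = Vf/Gf + (1-Vf)/Gm = 0.58/61 + 0.42/4
G12 = 8.73 GPa

8.73 GPa
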